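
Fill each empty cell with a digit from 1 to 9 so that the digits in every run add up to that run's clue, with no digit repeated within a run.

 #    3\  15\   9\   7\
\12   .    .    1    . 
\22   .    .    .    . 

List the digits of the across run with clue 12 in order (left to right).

3 in 2 cells must be {1,2}.
Given what's placed, R1C1 must be 2 to fit the 12 across and 3 down.
R1C2 = 6: the only remaining digit allowed by both the 12 across and the 15 down.
R1C4 = 12 − 9 = 3 completes the 12 across.
R2C1 = 3 − 2 = 1 completes the 3 down.
R2C2 = 15 − 6 = 9 completes the 15 down.
R2C3 = 9 − 1 = 8 completes the 9 down.
R2C4 = 22 − 18 = 4 completes the 22 across.

2 6 1 3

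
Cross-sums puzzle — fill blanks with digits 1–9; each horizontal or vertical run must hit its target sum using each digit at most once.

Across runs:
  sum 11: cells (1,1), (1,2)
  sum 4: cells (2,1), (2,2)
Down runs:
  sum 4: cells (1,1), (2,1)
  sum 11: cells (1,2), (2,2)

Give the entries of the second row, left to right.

4 in 2 cells must be {1,3}.
The 11 across and the 4 down share only 3, so (1,1) = 3.
(1,2) = 11 − 3 = 8 completes the 11 across.
(2,1) = 4 − 3 = 1 completes the 4 down.
(2,2) = 4 − 1 = 3 completes the 4 across.

1, 3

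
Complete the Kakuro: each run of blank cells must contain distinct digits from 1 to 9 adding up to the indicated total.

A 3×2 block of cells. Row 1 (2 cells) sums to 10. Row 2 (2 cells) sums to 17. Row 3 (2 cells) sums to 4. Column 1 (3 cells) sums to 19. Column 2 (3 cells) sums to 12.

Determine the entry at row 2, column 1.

9

17 in 2 cells must be {8,9}; 4 in 2 cells must be {1,3}.
The 4 across and the 19 down share only 3, so (3,1) = 3.
(3,2) = 4 − 3 = 1 completes the 4 across.
Given what's placed, (2,1) must be 9 to fit the 17 across and 19 down.
(2,2) = 17 − 9 = 8 completes the 17 across.
(1,1) = 19 − 12 = 7 completes the 19 down.
(1,2) = 10 − 7 = 3 completes the 10 across.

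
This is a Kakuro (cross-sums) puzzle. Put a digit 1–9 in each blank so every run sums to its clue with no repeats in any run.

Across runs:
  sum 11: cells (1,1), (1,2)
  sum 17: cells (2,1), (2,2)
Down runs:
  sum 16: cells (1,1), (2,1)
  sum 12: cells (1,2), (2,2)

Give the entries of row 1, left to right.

17 in 2 cells must be {8,9}; 16 in 2 cells must be {7,9}.
The 17 across and the 16 down share only 9, so (2,1) = 9.
(2,2) = 17 − 9 = 8 completes the 17 across.
(1,1) = 16 − 9 = 7 completes the 16 down.
(1,2) = 11 − 7 = 4 completes the 11 across.

7 4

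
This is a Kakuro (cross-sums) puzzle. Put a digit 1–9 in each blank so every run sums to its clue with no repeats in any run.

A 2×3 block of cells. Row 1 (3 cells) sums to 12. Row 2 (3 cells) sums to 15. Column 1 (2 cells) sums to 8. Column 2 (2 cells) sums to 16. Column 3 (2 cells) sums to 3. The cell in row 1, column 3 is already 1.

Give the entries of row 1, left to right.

2 9 1

16 in 2 cells must be {7,9}; 3 in 2 cells must be {1,2}.
(2,3) = 3 − 1 = 2 completes the 3 down.
Nothing is forced directly, so branch on (1,2), whose candidates are 7 or 9. If (1,2) = 7: then (1,1) would have to be in {4} for the 12 across but in {1,2,3,5,6,7} for the 8 down — contradiction. So (1,2) = 9.
(1,1) = 12 − 10 = 2 completes the 12 across.
(2,1) = 8 − 2 = 6 completes the 8 down.
(2,2) = 15 − 8 = 7 completes the 15 across.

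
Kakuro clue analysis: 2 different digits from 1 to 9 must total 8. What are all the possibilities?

2 distinct digits from 1–9 sum between 3 and 17.

{1,7}; {2,6}; {3,5}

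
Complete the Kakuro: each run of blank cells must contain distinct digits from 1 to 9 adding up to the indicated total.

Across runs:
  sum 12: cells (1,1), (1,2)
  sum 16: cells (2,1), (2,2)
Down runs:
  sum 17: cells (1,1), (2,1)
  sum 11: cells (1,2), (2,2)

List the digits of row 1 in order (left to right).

8 4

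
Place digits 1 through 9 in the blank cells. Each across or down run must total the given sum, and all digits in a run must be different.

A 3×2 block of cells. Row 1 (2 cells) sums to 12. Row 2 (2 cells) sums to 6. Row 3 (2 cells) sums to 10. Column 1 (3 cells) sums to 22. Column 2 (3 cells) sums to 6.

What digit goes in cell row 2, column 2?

1

6 in 3 cells must be {1,2,3}.
The 12 across and the 6 down share only 3, so (1,2) = 3.
The 6 across and the 22 down share only 5, so (2,1) = 5.
(2,2) = 6 − 5 = 1 completes the 6 across.
(3,2) = 6 − 4 = 2 completes the 6 down.
(1,1) = 12 − 3 = 9 completes the 12 across.
(3,1) = 10 − 2 = 8 completes the 10 across.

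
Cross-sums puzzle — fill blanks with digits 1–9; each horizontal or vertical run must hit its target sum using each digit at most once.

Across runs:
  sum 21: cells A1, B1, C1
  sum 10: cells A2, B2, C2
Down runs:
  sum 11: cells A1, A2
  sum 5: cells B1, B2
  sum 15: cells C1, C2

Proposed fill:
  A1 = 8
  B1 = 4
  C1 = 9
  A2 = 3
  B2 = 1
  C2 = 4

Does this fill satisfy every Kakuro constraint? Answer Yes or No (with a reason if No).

No — the down run C1–C2 sums to 13, not 15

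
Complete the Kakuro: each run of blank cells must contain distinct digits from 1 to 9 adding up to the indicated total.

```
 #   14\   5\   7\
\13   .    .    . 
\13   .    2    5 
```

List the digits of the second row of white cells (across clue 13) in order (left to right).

6 2 5

R1C2 = 5 − 2 = 3 completes the 5 down.
R1C3 = 7 − 5 = 2 completes the 7 down.
R2C1 = 13 − 7 = 6 completes the 13 across.
R1C1 = 13 − 5 = 8 completes the 13 across.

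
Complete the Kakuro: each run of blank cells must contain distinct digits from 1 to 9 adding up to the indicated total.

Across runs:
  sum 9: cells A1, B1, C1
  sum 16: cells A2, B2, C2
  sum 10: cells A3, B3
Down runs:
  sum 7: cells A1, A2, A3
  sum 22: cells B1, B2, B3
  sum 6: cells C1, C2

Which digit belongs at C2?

5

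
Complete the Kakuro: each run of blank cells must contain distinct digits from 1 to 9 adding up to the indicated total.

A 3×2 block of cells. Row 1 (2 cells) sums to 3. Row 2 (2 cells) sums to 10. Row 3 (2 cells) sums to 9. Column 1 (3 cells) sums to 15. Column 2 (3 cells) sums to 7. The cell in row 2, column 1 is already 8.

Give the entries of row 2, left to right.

8 2

3 in 2 cells must be {1,2}; 7 in 3 cells must be {1,2,4}.
(2,2) = 10 − 8 = 2 completes the 10 across.
Given what's placed, (1,2) must be 1 to fit the 3 across and 7 down.
(3,2) = 7 − 3 = 4 completes the 7 down.
(1,1) = 3 − 1 = 2 completes the 3 across.
(3,1) = 9 − 4 = 5 completes the 9 across.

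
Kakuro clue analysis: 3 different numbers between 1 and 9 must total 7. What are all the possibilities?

{1,2,4}

3 distinct digits from 1–9 sum between 6 and 24.
Only one set works: {1,2,4}.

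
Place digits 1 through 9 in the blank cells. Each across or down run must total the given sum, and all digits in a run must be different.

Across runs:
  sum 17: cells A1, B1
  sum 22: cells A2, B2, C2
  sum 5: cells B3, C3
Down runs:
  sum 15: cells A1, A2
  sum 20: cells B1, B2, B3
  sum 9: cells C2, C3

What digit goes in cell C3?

2

17 in 2 cells must be {8,9}.
Nothing is forced directly, so branch on A1, whose candidates are 8 or 9. If A1 = 8: that forces B1 = 9, A2 = 7, B2 = 6, after which C2 would have to be in {9} for the 22 across but in {1,2,3,4,5,6,7,8} for the 9 down — contradiction. So A1 = 9.
B1 = 17 − 9 = 8 completes the 17 across.
A2 = 15 − 9 = 6 completes the 15 down.
C2 = 7: the only remaining digit allowed by both the 22 across and the 9 down.
B3 = 3: the only remaining digit allowed by both the 5 across and the 20 down.
C3 = 5 − 3 = 2 completes the 5 across.
B2 = 22 − 13 = 9 completes the 22 across.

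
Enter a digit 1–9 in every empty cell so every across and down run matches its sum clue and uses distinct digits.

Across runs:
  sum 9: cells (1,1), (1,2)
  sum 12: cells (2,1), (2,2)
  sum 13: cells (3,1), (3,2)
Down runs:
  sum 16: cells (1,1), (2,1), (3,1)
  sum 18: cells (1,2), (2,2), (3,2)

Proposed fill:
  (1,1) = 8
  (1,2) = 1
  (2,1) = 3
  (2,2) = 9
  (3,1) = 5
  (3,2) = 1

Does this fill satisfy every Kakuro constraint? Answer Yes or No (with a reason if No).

No — the down run (1,2)–(3,2) sums to 11, not 18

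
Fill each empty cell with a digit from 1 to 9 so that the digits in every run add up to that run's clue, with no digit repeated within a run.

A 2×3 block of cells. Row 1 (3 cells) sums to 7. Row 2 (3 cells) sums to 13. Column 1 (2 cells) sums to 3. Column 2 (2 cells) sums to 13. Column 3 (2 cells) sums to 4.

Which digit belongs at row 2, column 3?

3

7 in 3 cells must be {1,2,4}; 3 in 2 cells must be {1,2}; 4 in 2 cells must be {1,3}.
The 7 across and the 13 down share only 4, so (1,2) = 4.
Given what's placed, (1,3) must be 1 to fit the 7 across and 4 down.
(2,2) = 13 − 4 = 9 completes the 13 down.
(2,3) = 4 − 1 = 3 completes the 4 down.
(1,1) = 7 − 5 = 2 completes the 7 across.
(2,1) = 13 − 12 = 1 completes the 13 across.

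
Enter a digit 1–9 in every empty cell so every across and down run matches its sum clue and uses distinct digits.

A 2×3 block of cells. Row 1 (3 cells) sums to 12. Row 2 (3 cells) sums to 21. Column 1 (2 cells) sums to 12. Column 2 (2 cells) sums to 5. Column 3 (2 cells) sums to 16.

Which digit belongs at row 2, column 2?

16 in 2 cells must be {7,9}.
The 21 across and the 5 down share only 4, so (2,2) = 4.
Given what's placed, (2,3) must be 9 to fit the 21 across and 16 down.
(1,2) = 5 − 4 = 1 completes the 5 down.
(1,3) = 16 − 9 = 7 completes the 16 down.
(2,1) = 21 − 13 = 8 completes the 21 across.
(1,1) = 12 − 8 = 4 completes the 12 across.

4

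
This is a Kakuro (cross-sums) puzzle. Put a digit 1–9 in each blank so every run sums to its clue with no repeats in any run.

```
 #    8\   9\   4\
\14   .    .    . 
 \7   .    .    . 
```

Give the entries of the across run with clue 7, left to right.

7 in 3 cells must be {1,2,4}; 4 in 2 cells must be {1,3}.
The 7 across and the 4 down share only 1, so R2C3 = 1.
R1C3 = 4 − 1 = 3 completes the 4 down.
Given what's placed, R2C1 must be 2 to fit the 7 across and 8 down.
R2C2 = 7 − 3 = 4 completes the 7 across.
R1C1 = 8 − 2 = 6 completes the 8 down.
R1C2 = 14 − 9 = 5 completes the 14 across.

2 4 1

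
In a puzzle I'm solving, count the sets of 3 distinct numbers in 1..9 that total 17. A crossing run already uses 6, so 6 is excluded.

3 distinct digits from 1–9 sum between 6 and 24.
Dropping sets that contain 6.
Enumerating: {1,7,9}, {2,7,8}, {3,5,9}, {4,5,8}.

4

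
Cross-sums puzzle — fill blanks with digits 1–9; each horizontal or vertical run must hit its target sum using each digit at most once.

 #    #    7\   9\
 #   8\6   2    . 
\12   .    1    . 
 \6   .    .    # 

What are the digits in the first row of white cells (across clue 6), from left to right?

2 4

7 in 3 cells must be {1,2,4}.
R1C3 = 6 − 2 = 4 completes the 6 across.
R2C3 = 9 − 4 = 5 completes the 9 down.
R3C2 = 7 − 3 = 4 completes the 7 down.
R2C1 = 12 − 6 = 6 completes the 12 across.
R3C1 = 6 − 4 = 2 completes the 6 across.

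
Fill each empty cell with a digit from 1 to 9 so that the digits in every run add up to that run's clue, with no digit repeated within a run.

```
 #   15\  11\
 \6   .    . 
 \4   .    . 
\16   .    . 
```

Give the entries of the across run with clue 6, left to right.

4 in 2 cells must be {1,3}; 16 in 2 cells must be {7,9}.
The 16 across and the 11 down share only 7, so R3C2 = 7.
Given what's placed, R1C2 must be 1 to fit the 6 across and 11 down.
R2C2 = 11 − 8 = 3 completes the 11 down.
R3C1 = 16 − 7 = 9 completes the 16 across.
R1C1 = 6 − 1 = 5 completes the 6 across.
R2C1 = 4 − 3 = 1 completes the 4 across.

5 1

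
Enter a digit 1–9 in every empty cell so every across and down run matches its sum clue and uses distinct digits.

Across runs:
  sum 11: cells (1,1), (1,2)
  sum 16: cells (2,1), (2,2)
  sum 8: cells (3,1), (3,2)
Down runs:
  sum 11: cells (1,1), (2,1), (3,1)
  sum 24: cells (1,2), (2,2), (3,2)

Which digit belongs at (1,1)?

16 in 2 cells must be {7,9}; 24 in 3 cells must be {7,8,9}.
The 16 across and the 11 down share only 7, so (2,1) = 7.
(2,2) = 16 − 7 = 9 completes the 16 across.
Given what's placed, (3,2) must be 7 to fit the 8 across and 24 down.
(1,1) = 3: the only remaining digit allowed by both the 11 across and the 11 down.
(1,2) = 11 − 3 = 8 completes the 11 across.
(3,1) = 8 − 7 = 1 completes the 8 across.

3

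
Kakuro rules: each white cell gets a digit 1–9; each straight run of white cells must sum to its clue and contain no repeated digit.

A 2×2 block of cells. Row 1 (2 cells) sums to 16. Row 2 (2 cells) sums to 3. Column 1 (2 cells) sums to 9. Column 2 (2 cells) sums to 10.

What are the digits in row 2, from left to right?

16 in 2 cells must be {7,9}; 3 in 2 cells must be {1,2}.
The 16 across and the 9 down share only 7, so (1,1) = 7.
(1,2) = 16 − 7 = 9 completes the 16 across.
(2,1) = 9 − 7 = 2 completes the 9 down.
(2,2) = 3 − 2 = 1 completes the 3 across.

2, 1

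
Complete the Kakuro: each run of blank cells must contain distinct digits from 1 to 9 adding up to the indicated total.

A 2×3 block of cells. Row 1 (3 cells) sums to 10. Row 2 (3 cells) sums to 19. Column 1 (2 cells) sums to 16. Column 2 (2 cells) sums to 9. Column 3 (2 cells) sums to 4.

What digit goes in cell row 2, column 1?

9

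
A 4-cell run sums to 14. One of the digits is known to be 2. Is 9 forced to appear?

Counterexample: {1,2,3,8} sums to 14 under that restriction without using 9.

No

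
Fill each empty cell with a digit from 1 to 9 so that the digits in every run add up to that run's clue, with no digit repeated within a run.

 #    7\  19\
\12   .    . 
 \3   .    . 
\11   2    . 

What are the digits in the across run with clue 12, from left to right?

4 8

3 in 2 cells must be {1,2}; 7 in 3 cells must be {1,2,4}.
Given what's placed, R1C1 must be 4 to fit the 12 across and 7 down.
R1C2 = 12 − 4 = 8 completes the 12 across.
R2C1 = 7 − 6 = 1 completes the 7 down.
R2C2 = 3 − 1 = 2 completes the 3 across.
R3C2 = 11 − 2 = 9 completes the 11 across.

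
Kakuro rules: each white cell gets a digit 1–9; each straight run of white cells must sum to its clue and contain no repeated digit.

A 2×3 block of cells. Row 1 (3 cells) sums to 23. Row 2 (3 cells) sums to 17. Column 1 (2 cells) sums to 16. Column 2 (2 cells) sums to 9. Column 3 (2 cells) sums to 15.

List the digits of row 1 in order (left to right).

23 in 3 cells must be {6,8,9}; 16 in 2 cells must be {7,9}.
The 23 across and the 16 down share only 9, so (1,1) = 9.
(2,1) = 16 − 9 = 7 completes the 16 down.
Nothing is forced directly, so branch on (1,2), whose candidates are 6 or 8. If (1,2) = 6: that forces (1,3) = 8, after which (2,2) would have to be in {1,2,4,6,8,9} for the 17 across but in {3} for the 9 down — contradiction. So (1,2) = 8.
(1,3) = 23 − 17 = 6 completes the 23 across.
(2,2) = 9 − 8 = 1 completes the 9 down.
(2,3) = 17 − 8 = 9 completes the 17 across.

9 8 6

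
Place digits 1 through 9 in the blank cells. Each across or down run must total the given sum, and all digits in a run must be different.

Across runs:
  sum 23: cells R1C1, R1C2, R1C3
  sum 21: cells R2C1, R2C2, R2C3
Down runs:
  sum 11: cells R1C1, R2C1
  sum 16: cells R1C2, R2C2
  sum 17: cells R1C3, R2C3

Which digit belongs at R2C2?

7

23 in 3 cells must be {6,8,9}; 16 in 2 cells must be {7,9}; 17 in 2 cells must be {8,9}.
The 23 across and the 16 down share only 9, so R1C2 = 9.
Given what's placed, R1C3 must be 8 to fit the 23 across and 17 down.
R2C2 = 16 − 9 = 7 completes the 16 down.
R2C3 = 17 − 8 = 9 completes the 17 down.
R1C1 = 23 − 17 = 6 completes the 23 across.
R2C1 = 21 − 16 = 5 completes the 21 across.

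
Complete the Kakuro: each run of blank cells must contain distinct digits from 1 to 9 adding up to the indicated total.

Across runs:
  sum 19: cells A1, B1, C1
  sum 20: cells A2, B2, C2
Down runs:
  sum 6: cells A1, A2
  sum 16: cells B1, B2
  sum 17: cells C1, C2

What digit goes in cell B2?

7

16 in 2 cells must be {7,9}; 17 in 2 cells must be {8,9}.
Nothing is forced directly, so branch on A2, whose candidates are 4 or 5. If A2 = 5: then A1 would have to be in {2,3,4,5,6,7,8,9} for the 19 across but in {1} for the 6 down — contradiction. So A2 = 4.
A1 = 6 − 4 = 2 completes the 6 down.
Given what's placed, B1 must be 9 to fit the 19 across and 16 down.
C1 = 19 − 11 = 8 completes the 19 across.
B2 = 16 − 9 = 7 completes the 16 down.
C2 = 20 − 11 = 9 completes the 20 across.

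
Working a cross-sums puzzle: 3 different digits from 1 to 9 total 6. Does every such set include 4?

The only way to make 6 from 3 distinct digits is {1,2,3}, which does not contain 4.

No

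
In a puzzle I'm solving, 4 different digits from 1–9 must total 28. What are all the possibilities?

{4,7,8,9}; {5,6,8,9}

4 distinct digits from 1–9 sum between 10 and 30.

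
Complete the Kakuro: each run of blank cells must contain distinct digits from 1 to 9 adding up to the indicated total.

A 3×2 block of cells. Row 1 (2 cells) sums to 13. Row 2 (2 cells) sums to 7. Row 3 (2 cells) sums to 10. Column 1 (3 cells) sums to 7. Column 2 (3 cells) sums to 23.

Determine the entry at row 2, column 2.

6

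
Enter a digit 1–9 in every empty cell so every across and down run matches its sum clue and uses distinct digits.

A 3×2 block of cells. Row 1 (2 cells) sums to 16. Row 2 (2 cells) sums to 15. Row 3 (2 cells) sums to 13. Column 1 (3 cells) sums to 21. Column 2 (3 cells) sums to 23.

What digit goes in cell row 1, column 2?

16 in 2 cells must be {7,9}; 23 in 3 cells must be {6,8,9}.
The 16 across and the 23 down share only 9, so (1,2) = 9.
(1,1) = 16 − 9 = 7 completes the 16 across.
Nothing is forced directly, so branch on (2,2), whose candidates are 6 or 8. If (2,2) = 8: then (2,1) would have to be in {7} for the 15 across but in {5,6,8,9} for the 21 down — contradiction. So (2,2) = 6.
(2,1) = 15 − 6 = 9 completes the 15 across.
(3,1) = 21 − 16 = 5 completes the 21 down.
(3,2) = 13 − 5 = 8 completes the 13 across.

9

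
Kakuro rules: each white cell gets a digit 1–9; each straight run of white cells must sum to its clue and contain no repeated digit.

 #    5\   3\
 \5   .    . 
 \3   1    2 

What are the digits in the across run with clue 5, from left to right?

4, 1

3 in 2 cells must be {1,2}.
R1C1 = 5 − 1 = 4 completes the 5 down.
R1C2 = 5 − 4 = 1 completes the 5 across.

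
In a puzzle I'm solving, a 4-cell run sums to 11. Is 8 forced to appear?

The only way to make 11 from 4 distinct digits is {1,2,3,5}, which does not contain 8.

No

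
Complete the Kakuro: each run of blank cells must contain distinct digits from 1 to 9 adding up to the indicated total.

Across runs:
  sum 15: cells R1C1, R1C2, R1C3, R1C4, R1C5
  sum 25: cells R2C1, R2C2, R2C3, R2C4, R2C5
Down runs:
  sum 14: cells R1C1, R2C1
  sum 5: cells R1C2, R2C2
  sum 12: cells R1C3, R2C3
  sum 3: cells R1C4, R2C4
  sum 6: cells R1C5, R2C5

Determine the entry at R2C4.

1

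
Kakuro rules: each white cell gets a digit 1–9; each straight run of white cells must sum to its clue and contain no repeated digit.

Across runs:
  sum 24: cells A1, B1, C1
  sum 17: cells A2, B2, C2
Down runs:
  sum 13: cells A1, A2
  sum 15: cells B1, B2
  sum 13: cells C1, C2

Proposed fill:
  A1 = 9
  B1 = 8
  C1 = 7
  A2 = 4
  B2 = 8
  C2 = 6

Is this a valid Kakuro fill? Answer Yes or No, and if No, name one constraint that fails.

No — the across run A2–C2 sums to 18, not 17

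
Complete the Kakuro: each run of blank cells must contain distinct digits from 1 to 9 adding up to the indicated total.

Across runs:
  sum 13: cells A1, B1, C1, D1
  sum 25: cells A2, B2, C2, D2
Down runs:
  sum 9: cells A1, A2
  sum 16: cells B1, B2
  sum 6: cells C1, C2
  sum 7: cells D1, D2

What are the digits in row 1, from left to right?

16 in 2 cells must be {7,9}.
Only 7 fits B1 under both its across sum 13 and down sum 16.
B2 = 16 − 7 = 9 completes the 16 down.
Nothing is forced directly, so branch on C1, whose candidates are 1 or 2. If C1 = 2: that forces C2 = 4, D2 = 5, after which D1 would have to be in {1,3} for the 13 across but in {2} for the 7 down — contradiction. So C1 = 1.
C2 = 6 − 1 = 5 completes the 6 down.
No cell is forced outright now. D2 can only be 3 or 4 (the digits allowed by both its 25 across and its 7 down). If D2 = 3: then D1 would have to be in {2,3} for the 13 across but in {4} for the 7 down — contradiction. So D2 = 4.
D1 = 7 − 4 = 3 completes the 7 down.
A2 = 25 − 18 = 7 completes the 25 across.
A1 = 13 − 11 = 2 completes the 13 across.

2, 7, 1, 3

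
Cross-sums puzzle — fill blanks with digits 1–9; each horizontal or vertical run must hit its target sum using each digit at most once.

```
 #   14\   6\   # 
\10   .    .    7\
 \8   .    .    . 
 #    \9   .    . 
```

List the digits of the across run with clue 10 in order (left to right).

6 in 3 cells must be {1,2,3}.
The 8 across and the 14 down share only 5, so R2C1 = 5.
R1C1 = 14 − 5 = 9 completes the 14 down.
R1C2 = 10 − 9 = 1 completes the 10 across.
R2C2 = 2: the only remaining digit allowed by both the 8 across and the 6 down.
R2C3 = 8 − 7 = 1 completes the 8 across.
R3C2 = 6 − 3 = 3 completes the 6 down.
R3C3 = 9 − 3 = 6 completes the 9 across.

9 1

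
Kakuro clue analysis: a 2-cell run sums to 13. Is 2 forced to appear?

Counterexample: {4,9} sums to 13 without using 2.

No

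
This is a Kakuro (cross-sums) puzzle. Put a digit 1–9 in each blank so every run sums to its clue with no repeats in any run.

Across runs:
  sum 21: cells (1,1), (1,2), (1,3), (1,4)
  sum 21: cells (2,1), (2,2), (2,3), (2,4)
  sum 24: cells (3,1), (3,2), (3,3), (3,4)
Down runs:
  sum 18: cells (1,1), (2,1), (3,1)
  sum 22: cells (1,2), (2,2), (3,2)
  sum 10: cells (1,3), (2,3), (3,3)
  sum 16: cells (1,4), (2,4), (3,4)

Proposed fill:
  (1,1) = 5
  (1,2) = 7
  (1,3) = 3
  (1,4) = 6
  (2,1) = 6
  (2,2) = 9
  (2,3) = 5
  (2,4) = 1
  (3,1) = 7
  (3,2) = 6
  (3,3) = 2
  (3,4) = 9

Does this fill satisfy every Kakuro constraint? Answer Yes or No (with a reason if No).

Across: 5+7+3+6=21; 6+9+5+1=21; 7+6+2+9=24. Down: 5+6+7=18; 7+9+6=22; 3+5+2=10; 6+1+9=16. No digit repeats within any run.

Yes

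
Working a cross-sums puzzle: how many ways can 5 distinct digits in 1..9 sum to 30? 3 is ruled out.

5 distinct digits from 1–9 sum between 15 and 35.
Dropping sets that contain 3.
Enumerating: {1,5,7,8,9}, {2,4,7,8,9}, {2,5,6,8,9}, {4,5,6,7,8}.

4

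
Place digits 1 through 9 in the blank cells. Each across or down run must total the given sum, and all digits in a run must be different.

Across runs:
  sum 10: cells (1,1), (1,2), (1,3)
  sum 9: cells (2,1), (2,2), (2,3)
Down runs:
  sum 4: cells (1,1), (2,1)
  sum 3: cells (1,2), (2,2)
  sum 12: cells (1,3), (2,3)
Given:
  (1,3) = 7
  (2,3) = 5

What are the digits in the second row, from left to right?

3 1 5

4 in 2 cells must be {1,3}; 3 in 2 cells must be {1,2}.
(1,1) = 1: the only remaining digit allowed by both the 10 across and the 4 down.
(1,2) = 10 − 8 = 2 completes the 10 across.
(2,1) = 4 − 1 = 3 completes the 4 down.
(2,2) = 9 − 8 = 1 completes the 9 across.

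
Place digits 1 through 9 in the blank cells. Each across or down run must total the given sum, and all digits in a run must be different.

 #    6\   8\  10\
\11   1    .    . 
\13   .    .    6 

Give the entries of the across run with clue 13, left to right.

5 2 6

R1C3 = 10 − 6 = 4 completes the 10 down.
R2C1 = 6 − 1 = 5 completes the 6 down.
R2C2 = 13 − 11 = 2 completes the 13 across.
R1C2 = 11 − 5 = 6 completes the 11 across.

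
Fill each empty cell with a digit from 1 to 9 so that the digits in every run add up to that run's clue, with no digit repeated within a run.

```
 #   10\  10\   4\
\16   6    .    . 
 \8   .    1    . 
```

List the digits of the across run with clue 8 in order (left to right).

4, 1, 3

4 in 2 cells must be {1,3}.
R1C2 = 10 − 1 = 9 completes the 10 down.
R1C3 = 16 − 15 = 1 completes the 16 across.
R2C1 = 10 − 6 = 4 completes the 10 down.
R2C3 = 8 − 5 = 3 completes the 8 across.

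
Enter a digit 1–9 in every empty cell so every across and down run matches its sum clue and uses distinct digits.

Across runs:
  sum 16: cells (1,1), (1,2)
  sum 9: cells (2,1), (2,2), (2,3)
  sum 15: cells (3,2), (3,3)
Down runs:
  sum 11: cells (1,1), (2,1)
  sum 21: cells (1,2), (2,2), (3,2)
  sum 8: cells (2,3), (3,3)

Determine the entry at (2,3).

1

16 in 2 cells must be {7,9}.
Nothing is forced directly, so branch on (1,1), whose candidates are 7 or 9. If (1,1) = 7: that forces (1,2) = 9, (2,1) = 4, after which (2,2) would have to be in {2,3} for the 9 across but in {4,5,7,8} for the 21 down — contradiction. So (1,1) = 9.
(1,2) = 16 − 9 = 7 completes the 16 across.
(2,1) = 11 − 9 = 2 completes the 11 down.
(2,2) = 6: the only remaining digit allowed by both the 9 across and the 21 down.
(2,3) = 9 − 8 = 1 completes the 9 across.
(3,2) = 21 − 13 = 8 completes the 21 down.
(3,3) = 15 − 8 = 7 completes the 15 across.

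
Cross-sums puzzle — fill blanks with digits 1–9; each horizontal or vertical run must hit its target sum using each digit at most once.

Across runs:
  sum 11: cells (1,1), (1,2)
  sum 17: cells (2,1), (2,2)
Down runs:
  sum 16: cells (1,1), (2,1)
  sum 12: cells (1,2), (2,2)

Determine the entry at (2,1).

9

17 in 2 cells must be {8,9}; 16 in 2 cells must be {7,9}.
The 17 across and the 16 down share only 9, so (2,1) = 9.
(2,2) = 17 − 9 = 8 completes the 17 across.
(1,1) = 16 − 9 = 7 completes the 16 down.
(1,2) = 11 − 7 = 4 completes the 11 across.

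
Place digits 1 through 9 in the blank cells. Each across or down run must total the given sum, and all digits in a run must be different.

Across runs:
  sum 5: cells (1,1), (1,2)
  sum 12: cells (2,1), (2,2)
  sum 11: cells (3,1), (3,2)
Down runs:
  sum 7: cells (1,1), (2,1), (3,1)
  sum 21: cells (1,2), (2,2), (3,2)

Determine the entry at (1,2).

7 in 3 cells must be {1,2,4}.
The 5 across and the 21 down share only 4, so (1,2) = 4.
The 12 across and the 7 down share only 4, so (2,1) = 4.
(2,2) = 12 − 4 = 8 completes the 12 across.
(3,1) = 2: the only remaining digit allowed by both the 11 across and the 7 down.
(3,2) = 11 − 2 = 9 completes the 11 across.
(1,1) = 5 − 4 = 1 completes the 5 across.

4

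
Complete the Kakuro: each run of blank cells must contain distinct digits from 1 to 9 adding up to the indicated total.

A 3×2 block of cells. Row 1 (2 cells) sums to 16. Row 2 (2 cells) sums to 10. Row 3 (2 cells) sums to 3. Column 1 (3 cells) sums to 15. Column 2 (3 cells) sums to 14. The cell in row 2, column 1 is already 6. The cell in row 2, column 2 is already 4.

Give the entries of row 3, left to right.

2, 1

16 in 2 cells must be {7,9}; 3 in 2 cells must be {1,2}.
(1,1) = 7: the only remaining digit allowed by both the 16 across and the 15 down.
(1,2) = 16 − 7 = 9 completes the 16 across.
(3,1) = 15 − 13 = 2 completes the 15 down.
(3,2) = 3 − 2 = 1 completes the 3 across.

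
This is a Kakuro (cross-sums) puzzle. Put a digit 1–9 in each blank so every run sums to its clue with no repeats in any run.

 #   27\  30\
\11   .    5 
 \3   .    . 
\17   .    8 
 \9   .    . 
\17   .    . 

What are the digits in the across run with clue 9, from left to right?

3, 6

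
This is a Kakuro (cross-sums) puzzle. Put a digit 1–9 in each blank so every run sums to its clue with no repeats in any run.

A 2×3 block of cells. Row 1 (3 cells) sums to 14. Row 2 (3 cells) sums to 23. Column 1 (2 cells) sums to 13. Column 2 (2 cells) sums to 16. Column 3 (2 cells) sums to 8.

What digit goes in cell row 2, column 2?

9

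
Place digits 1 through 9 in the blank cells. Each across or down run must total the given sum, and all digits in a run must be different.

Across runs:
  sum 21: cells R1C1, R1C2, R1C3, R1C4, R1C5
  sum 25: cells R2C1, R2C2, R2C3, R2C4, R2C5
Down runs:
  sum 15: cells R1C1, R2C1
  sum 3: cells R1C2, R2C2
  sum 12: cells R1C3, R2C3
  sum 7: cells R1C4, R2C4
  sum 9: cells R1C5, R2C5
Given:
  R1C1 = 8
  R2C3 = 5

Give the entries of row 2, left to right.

3 in 2 cells must be {1,2}.
R1C3 = 12 − 5 = 7 completes the 12 down.
R2C1 = 15 − 8 = 7 completes the 15 down.
Nothing is forced directly, so branch on R1C2, whose candidates are 1 or 2. If R1C2 = 1: that forces R2C2 = 2, R2C4 = 3, R2C5 = 8, after which R1C4 would have to be in {2,3} for the 21 across but in {4} for the 7 down — contradiction. So R1C2 = 2.
R2C2 = 3 − 2 = 1 completes the 3 down.
Nothing is forced directly, so branch on R2C4, whose candidates are 3 or 4. If R2C4 = 3: then R1C4 would have to be in {1,3} for the 21 across but in {4} for the 7 down — contradiction. So R2C4 = 4.
R1C4 = 7 − 4 = 3 completes the 7 down.
R1C5 = 21 − 20 = 1 completes the 21 across.
R2C5 = 25 − 17 = 8 completes the 25 across.

7 1 5 4 8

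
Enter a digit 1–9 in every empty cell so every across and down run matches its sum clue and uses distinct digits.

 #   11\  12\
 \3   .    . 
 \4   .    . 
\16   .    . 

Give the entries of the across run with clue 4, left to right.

3 in 2 cells must be {1,2}; 4 in 2 cells must be {1,3}; 16 in 2 cells must be {7,9}.
The 16 across and the 11 down share only 7, so R3C1 = 7.
R3C2 = 16 − 7 = 9 completes the 16 across.
Given what's placed, R1C1 must be 1 to fit the 3 across and 11 down.
R1C2 = 3 − 1 = 2 completes the 3 across.
R2C1 = 11 − 8 = 3 completes the 11 down.
R2C2 = 4 − 3 = 1 completes the 4 across.

3 1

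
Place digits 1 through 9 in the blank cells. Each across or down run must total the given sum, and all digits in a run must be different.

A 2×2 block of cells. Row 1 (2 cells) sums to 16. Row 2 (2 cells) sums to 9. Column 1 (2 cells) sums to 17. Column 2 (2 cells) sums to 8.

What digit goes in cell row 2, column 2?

1

16 in 2 cells must be {7,9}; 17 in 2 cells must be {8,9}.
The 16 across and the 17 down share only 9, so (1,1) = 9.
(1,2) = 16 − 9 = 7 completes the 16 across.
(2,1) = 17 − 9 = 8 completes the 17 down.
(2,2) = 9 − 8 = 1 completes the 9 across.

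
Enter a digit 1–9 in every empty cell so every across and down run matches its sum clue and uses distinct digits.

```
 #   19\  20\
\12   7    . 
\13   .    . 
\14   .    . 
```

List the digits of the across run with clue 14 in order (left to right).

8 6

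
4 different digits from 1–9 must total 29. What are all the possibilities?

{5,7,8,9}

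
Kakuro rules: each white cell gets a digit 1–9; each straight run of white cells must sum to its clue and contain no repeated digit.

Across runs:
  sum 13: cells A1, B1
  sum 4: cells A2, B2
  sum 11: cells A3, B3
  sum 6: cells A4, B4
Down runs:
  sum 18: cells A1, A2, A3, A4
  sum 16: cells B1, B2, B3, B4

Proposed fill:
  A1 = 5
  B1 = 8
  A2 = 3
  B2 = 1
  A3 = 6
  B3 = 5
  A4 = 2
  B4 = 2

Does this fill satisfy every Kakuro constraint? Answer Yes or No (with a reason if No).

No — the across run A4–B4 sums to 4, not 6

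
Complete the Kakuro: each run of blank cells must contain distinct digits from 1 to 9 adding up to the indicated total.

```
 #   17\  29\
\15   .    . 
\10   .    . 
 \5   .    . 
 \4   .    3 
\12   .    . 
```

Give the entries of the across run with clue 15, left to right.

6, 9

4 in 2 cells must be {1,3}.
R4C1 = 4 − 3 = 1 completes the 4 across.
Nothing is forced directly, so branch on R3C2, whose candidates are 2 or 4. If R3C2 = 4: then R3C1 would have to be in {1} for the 5 across but in {2,3,4,5,6,7} for the 17 down — contradiction. So R3C2 = 2.
R3C1 = 5 − 2 = 3 completes the 5 across.
Nothing is forced directly, so branch on R1C1, whose candidates are 6 or 7. If R1C1 = 7: that forces R1C2 = 8, R5C1 = 4, after which R5C2 would have to be in {8} for the 12 across but in {7,9} for the 29 down — contradiction. So R1C1 = 6.
R1C2 = 15 − 6 = 9 completes the 15 across.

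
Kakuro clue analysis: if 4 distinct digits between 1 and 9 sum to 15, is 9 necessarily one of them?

Counterexample: {1,2,4,8} sums to 15 without using 9.

No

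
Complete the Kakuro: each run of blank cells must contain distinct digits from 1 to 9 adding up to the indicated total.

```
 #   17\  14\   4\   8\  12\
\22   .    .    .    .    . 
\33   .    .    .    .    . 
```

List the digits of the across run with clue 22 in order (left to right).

8 6 1 2 5

17 in 2 cells must be {8,9}; 4 in 2 cells must be {1,3}.
Only 3 fits R2C3 under both its across sum 33 and down sum 4.
R1C3 = 4 − 3 = 1 completes the 4 down.
Nothing is forced directly, so branch on R2C4, whose candidates are 6 or 7. If R2C4 = 7: then R1C4 would have to be in {2,3,4,5,6,7,8,9} for the 22 across but in {1} for the 8 down — contradiction. So R2C4 = 6.
R1C4 = 8 − 6 = 2 completes the 8 down.
No cell is forced outright now. R1C1 can only be 8 or 9 (the digits allowed by both its 22 across and its 17 down). If R1C1 = 9: that forces R1C2 = 6, R1C5 = 4, R2C1 = 8, after which R2C2 would have to be in {7,9} for the 33 across but in {8} for the 14 down — contradiction. So R1C1 = 8.
R2C1 = 17 − 8 = 9 completes the 17 down.
Given what's placed, R2C2 must be 8 to fit the 33 across and 14 down.
R2C5 = 33 − 26 = 7 completes the 33 across.
R1C2 = 14 − 8 = 6 completes the 14 down.
R1C5 = 22 − 17 = 5 completes the 22 across.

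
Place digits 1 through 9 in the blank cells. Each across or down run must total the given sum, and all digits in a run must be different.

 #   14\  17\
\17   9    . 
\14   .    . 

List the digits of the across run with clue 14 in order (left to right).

17 in 2 cells must be {8,9}.
R1C2 = 17 − 9 = 8 completes the 17 across.
R2C1 = 14 − 9 = 5 completes the 14 down.
R2C2 = 14 − 5 = 9 completes the 14 across.

5, 9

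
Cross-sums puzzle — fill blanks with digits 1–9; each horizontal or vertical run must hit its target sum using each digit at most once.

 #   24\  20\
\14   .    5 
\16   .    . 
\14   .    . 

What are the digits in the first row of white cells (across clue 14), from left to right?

16 in 2 cells must be {7,9}; 24 in 3 cells must be {7,8,9}.
R1C1 = 14 − 5 = 9 completes the 14 across.
Given what's placed, R2C1 must be 7 to fit the 16 across and 24 down.
R2C2 = 16 − 7 = 9 completes the 16 across.
R3C1 = 24 − 16 = 8 completes the 24 down.
R3C2 = 14 − 8 = 6 completes the 14 across.

9, 5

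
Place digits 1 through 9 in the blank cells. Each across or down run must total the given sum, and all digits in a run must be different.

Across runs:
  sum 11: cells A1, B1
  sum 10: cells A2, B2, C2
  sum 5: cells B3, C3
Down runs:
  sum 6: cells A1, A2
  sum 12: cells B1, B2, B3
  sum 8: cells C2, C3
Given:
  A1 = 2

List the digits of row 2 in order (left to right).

4 1 5

B1 = 11 − 2 = 9 completes the 11 across.
A2 = 6 − 2 = 4 completes the 6 down.
B2 = 1: the only remaining digit allowed by both the 10 across and the 12 down.
C2 = 10 − 5 = 5 completes the 10 across.
B3 = 12 − 10 = 2 completes the 12 down.
C3 = 5 − 2 = 3 completes the 5 across.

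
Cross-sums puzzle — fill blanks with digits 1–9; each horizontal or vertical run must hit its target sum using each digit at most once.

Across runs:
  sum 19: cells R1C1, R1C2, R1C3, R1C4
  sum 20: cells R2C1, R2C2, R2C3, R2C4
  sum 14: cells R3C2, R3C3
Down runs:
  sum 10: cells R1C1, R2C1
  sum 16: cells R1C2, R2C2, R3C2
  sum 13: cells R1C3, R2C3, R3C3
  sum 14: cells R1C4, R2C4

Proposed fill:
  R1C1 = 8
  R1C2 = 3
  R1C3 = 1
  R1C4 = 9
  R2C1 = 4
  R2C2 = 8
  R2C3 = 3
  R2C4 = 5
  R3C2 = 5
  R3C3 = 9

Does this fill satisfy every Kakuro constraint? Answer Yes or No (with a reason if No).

No — the down run R1C1–R2C1 sums to 12, not 10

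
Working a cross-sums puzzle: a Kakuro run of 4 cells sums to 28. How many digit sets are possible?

2

4 distinct digits from 1–9 sum between 10 and 30.
Enumerating: {4,7,8,9}, {5,6,8,9}.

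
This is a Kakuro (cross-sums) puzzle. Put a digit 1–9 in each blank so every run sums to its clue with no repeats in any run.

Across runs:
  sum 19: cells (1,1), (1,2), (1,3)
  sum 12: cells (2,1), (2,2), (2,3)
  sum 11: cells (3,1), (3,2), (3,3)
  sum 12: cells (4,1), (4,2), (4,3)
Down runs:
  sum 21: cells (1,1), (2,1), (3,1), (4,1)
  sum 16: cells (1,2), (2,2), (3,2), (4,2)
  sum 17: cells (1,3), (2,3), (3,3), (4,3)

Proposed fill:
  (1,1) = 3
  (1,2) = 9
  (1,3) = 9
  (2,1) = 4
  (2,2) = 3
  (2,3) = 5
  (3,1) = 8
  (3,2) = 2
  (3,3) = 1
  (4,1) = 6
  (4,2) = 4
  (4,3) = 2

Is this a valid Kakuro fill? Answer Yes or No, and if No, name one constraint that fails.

No — the across run (1,1)–(1,3) sums to 21, not 19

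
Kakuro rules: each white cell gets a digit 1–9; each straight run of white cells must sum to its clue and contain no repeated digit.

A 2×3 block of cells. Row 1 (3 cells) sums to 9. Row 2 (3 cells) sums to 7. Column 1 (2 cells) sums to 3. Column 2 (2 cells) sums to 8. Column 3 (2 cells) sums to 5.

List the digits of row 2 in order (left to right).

7 in 3 cells must be {1,2,4}; 3 in 2 cells must be {1,2}.
Nothing is forced directly, so branch on (2,2), whose candidates are 1 or 2. If (2,2) = 1: then (1,2) would have to be in {1,2,3,4,5,6} for the 9 across but in {7} for the 8 down — contradiction. So (2,2) = 2.
(1,2) = 8 − 2 = 6 completes the 8 down.
Given what's placed, (2,1) must be 1 to fit the 7 across and 3 down.
(2,3) = 7 − 3 = 4 completes the 7 across.
(1,1) = 3 − 1 = 2 completes the 3 down.
(1,3) = 9 − 8 = 1 completes the 9 across.

1 2 4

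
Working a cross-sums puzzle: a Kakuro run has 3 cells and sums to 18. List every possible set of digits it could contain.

{1,8,9}; {2,7,9}; {3,6,9}; {3,7,8}; {4,5,9}; {4,6,8}; {5,6,7}

3 distinct digits from 1–9 sum between 6 and 24.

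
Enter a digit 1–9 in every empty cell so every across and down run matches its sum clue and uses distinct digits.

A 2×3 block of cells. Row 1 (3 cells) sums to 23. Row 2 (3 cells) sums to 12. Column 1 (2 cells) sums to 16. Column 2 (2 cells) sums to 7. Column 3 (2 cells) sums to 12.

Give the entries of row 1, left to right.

23 in 3 cells must be {6,8,9}; 16 in 2 cells must be {7,9}.
The 23 across and the 16 down share only 9, so (1,1) = 9.
Given what's placed, (1,2) must be 6 to fit the 23 across and 7 down.
(1,3) = 23 − 15 = 8 completes the 23 across.
(2,1) = 16 − 9 = 7 completes the 16 down.
(2,2) = 7 − 6 = 1 completes the 7 down.
(2,3) = 12 − 8 = 4 completes the 12 across.

9, 6, 8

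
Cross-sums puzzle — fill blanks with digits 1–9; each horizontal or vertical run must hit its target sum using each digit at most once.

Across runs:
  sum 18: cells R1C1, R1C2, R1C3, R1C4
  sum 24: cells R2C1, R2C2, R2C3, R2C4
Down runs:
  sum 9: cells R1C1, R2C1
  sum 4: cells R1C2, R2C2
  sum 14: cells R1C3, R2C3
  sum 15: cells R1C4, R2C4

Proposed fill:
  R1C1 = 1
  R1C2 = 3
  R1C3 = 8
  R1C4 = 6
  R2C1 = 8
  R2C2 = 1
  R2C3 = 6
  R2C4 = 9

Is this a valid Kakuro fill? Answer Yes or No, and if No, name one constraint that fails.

Yes

Across: 1+3+8+6=18; 8+1+6+9=24. Down: 1+8=9; 3+1=4; 8+6=14; 6+9=15. No digit repeats within any run.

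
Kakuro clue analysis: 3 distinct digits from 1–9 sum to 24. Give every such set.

{7,8,9}

3 distinct digits from 1–9 sum between 6 and 24.
Only one set works: {7,8,9}.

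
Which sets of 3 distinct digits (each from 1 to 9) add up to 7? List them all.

3 distinct digits from 1–9 sum between 6 and 24.
Only one set works: {1,2,4}.

{1,2,4}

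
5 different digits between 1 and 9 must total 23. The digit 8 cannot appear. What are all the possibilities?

5 distinct digits from 1–9 sum between 15 and 35.
Dropping sets that contain 8.

{1,2,4,7,9}; {1,2,5,6,9}; {1,3,4,6,9}; {1,4,5,6,7}; {2,3,4,5,9}; {2,3,5,6,7}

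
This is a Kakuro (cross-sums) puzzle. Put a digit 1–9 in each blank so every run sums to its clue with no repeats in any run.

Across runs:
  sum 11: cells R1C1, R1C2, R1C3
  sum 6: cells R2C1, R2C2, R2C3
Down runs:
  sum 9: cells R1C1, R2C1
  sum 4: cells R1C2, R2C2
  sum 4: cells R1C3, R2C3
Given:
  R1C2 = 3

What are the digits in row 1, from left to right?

6 in 3 cells must be {1,2,3}; 4 in 2 cells must be {1,3}.
R1C3 = 1: the only remaining digit allowed by both the 11 across and the 4 down.
R2C2 = 4 − 3 = 1 completes the 4 down.
R2C3 = 4 − 1 = 3 completes the 4 down.
R1C1 = 11 − 4 = 7 completes the 11 across.
R2C1 = 6 − 4 = 2 completes the 6 across.

7, 3, 1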